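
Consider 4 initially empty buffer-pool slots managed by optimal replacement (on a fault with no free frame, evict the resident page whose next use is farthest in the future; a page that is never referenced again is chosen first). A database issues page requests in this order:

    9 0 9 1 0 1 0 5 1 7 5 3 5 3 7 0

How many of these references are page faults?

6

9 -> fault, frames [9]
0 -> fault, frames [9, 0]
9 -> hit
1 -> fault, frames [9, 0, 1]
0 -> hit
1 -> hit
0 -> hit
5 -> fault, frames [9, 0, 1, 5]
1 -> hit
7 -> fault, evict 1, frames [9, 0, 5, 7]
5 -> hit
3 -> fault, evict 9, frames [0, 5, 7, 3]
5 -> hit
3 -> hit
7 -> hit
0 -> hit
Page faults: 6.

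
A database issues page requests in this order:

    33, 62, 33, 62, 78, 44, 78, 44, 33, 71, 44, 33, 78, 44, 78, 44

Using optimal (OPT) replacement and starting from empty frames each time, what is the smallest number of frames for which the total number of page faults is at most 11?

2

f=1: 16 faults
f=2: 8 faults
f=3: 6 faults
f=4: 5 faults
f=5: 5 faults
Smallest f with faults ≤ 11 is 2.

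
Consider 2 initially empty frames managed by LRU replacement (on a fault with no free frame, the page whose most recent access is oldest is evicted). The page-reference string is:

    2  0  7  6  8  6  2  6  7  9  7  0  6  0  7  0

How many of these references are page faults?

11

2 → fault, frames [2]
0 → fault, frames [2, 0]
7 → fault, evict 2, frames [0, 7]
6 → fault, evict 0, frames [7, 6]
8 → fault, evict 7, frames [6, 8]
6 → hit
2 → fault, evict 8, frames [6, 2]
6 → hit
7 → fault, evict 2, frames [6, 7]
9 → fault, evict 6, frames [7, 9]
7 → hit
0 → fault, evict 9, frames [7, 0]
6 → fault, evict 7, frames [0, 6]
0 → hit
7 → fault, evict 6, frames [0, 7]
0 → hit
Page faults: 11.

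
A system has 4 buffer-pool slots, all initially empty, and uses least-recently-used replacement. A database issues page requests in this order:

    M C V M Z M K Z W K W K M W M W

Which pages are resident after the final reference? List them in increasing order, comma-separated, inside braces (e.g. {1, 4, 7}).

M -> fault, frames (M)
C -> fault, frames (M C)
V -> fault, frames (M C V)
M -> hit
Z -> fault, frames (C V M Z)
M -> hit
K -> fault, evict C, frames (V Z M K)
Z -> hit
W -> fault, evict V, frames (M K Z W)
K -> hit
W -> hit
K -> hit
M -> hit
W -> hit
M -> hit
W -> hit

{K, M, W, Z}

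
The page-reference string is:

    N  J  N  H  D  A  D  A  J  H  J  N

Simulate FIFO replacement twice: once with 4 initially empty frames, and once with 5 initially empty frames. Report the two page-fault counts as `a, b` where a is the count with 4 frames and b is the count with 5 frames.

6, 5

4 frames: F F . F F F . . . . . F → 6 faults.
5 frames: F F . F F F . . . . . . → 5 faults.
5 < 6: adding a frame reduced faults, as is typical.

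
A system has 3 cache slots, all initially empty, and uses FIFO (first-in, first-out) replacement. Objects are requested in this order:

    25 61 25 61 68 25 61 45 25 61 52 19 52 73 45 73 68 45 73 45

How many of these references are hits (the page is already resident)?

25 -> fault, frames {25}
61 -> fault, frames {25,61}
25 -> hit
61 -> hit
68 -> fault, frames {25,61,68}
25 -> hit
61 -> hit
45 -> fault, evict 25, frames {61,68,45}
25 -> fault, evict 61, frames {68,45,25}
61 -> fault, evict 68, frames {45,25,61}
52 -> fault, evict 45, frames {25,61,52}
19 -> fault, evict 25, frames {61,52,19}
52 -> hit
73 -> fault, evict 61, frames {52,19,73}
45 -> fault, evict 52, frames {19,73,45}
73 -> hit
68 -> fault, evict 19, frames {73,45,68}
45 -> hit
73 -> hit
45 -> hit
Hits: 9.

9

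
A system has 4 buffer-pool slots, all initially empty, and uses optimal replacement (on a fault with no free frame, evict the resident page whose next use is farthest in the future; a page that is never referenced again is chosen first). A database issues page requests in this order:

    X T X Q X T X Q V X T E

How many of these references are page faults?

5

X → miss, frames {X}
T → miss, frames {X,T}
X → hit
Q → miss, frames {X,T,Q}
X → hit
T → hit
X → hit
Q → hit
V → miss, frames {X,T,Q,V}
X → hit
T → hit
E → miss, evict V, frames {X,T,Q,E}
Page faults: 5.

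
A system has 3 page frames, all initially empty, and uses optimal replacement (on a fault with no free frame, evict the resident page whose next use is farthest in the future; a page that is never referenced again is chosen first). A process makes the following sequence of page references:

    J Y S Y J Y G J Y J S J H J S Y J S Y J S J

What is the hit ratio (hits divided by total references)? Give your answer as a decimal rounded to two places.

0.68

J → fault, frames [J]
Y → fault, frames [J, Y]
S → fault, frames [J, Y, S]
Y → hit
J → hit
Y → hit
G → fault, evict S, frames [J, Y, G]
J → hit
Y → hit
J → hit
S → fault, evict G, frames [J, Y, S]
J → hit
H → fault, evict Y, frames [J, S, H]
J → hit
S → hit
Y → fault, evict H, frames [J, S, Y]
J → hit
S → hit
Y → hit
J → hit
S → hit
J → hit
Hits: 15 of 22 references → 15/22 = 0.6818.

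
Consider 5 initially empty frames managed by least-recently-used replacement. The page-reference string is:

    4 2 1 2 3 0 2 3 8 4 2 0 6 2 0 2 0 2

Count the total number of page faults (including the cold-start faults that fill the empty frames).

8

4 → miss, frames {4}
2 → miss, frames {4,2}
1 → miss, frames {4,2,1}
2 → hit
3 → miss, frames {4,1,2,3}
0 → miss, frames {4,1,2,3,0}
2 → hit
3 → hit
8 → miss, evict 4, frames {1,0,2,3,8}
4 → miss, evict 1, frames {0,2,3,8,4}
2 → hit
0 → hit
6 → miss, evict 3, frames {8,4,2,0,6}
2 → hit
0 → hit
2 → hit
0 → hit
2 → hit
Page faults: 8.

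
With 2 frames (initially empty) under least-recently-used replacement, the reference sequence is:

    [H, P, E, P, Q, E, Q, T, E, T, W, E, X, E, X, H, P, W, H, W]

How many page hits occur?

6

H -> miss, frames [H]
P -> miss, frames [H, P]
E -> miss, evict H, frames [P, E]
P -> hit
Q -> miss, evict E, frames [P, Q]
E -> miss, evict P, frames [Q, E]
Q -> hit
T -> miss, evict E, frames [Q, T]
E -> miss, evict Q, frames [T, E]
T -> hit
W -> miss, evict E, frames [T, W]
E -> miss, evict T, frames [W, E]
X -> miss, evict W, frames [E, X]
E -> hit
X -> hit
H -> miss, evict E, frames [X, H]
P -> miss, evict X, frames [H, P]
W -> miss, evict H, frames [P, W]
H -> miss, evict P, frames [W, H]
W -> hit
Hits: 6.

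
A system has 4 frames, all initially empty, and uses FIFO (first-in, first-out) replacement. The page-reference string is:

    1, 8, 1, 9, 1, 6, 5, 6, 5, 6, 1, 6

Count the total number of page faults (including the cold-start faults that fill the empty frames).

6

1: miss, frames (1)
8: miss, frames (1 8)
1: hit
9: miss, frames (1 8 9)
1: hit
6: miss, frames (1 8 9 6)
5: miss, evict 1, frames (8 9 6 5)
6: hit
5: hit
6: hit
1: miss, evict 8, frames (9 6 5 1)
6: hit
Page faults: 6.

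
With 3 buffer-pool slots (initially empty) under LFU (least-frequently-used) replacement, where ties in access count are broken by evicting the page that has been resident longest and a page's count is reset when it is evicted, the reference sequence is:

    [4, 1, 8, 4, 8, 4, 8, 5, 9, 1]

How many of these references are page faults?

6

4 -> fault, frames [4]
1 -> fault, frames [4, 1]
8 -> fault, frames [4, 1, 8]
4 -> hit
8 -> hit
4 -> hit
8 -> hit
5 -> fault, evict 1, frames [4, 8, 5]
9 -> fault, evict 5, frames [4, 8, 9]
1 -> fault, evict 9, frames [4, 8, 1]
Page faults: 6.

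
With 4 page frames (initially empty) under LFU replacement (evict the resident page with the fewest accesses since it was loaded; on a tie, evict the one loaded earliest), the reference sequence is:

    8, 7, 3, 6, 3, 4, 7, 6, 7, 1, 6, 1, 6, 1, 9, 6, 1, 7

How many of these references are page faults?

7

8 -> miss, frames [8]
7 -> miss, frames [8, 7]
3 -> miss, frames [8, 7, 3]
6 -> miss, frames [8, 7, 3, 6]
3 -> hit
4 -> miss, evict 8, frames [7, 3, 6, 4]
7 -> hit
6 -> hit
7 -> hit
1 -> miss, evict 4, frames [7, 3, 6, 1]
6 -> hit
1 -> hit
6 -> hit
1 -> hit
9 -> miss, evict 3, frames [7, 6, 1, 9]
6 -> hit
1 -> hit
7 -> hit
Page faults: 7.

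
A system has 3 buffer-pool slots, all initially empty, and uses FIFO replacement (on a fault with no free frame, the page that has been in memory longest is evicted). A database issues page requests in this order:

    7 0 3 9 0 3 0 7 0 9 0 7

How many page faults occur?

7 → fault, frames (7)
0 → fault, frames (7 0)
3 → fault, frames (7 0 3)
9 → fault, evict 7, frames (0 3 9)
0 → hit
3 → hit
0 → hit
7 → fault, evict 0, frames (3 9 7)
0 → fault, evict 3, frames (9 7 0)
9 → hit
0 → hit
7 → hit
Page faults: 6.

6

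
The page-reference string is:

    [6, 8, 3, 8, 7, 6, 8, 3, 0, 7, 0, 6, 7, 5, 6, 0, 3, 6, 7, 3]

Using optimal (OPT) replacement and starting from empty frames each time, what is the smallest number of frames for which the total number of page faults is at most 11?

f=1: 20 faults
f=2: 13 faults
f=3: 9 faults
f=4: 7 faults
f=5: 6 faults
f=6: 6 faults
Smallest f with faults ≤ 11 is 3.

3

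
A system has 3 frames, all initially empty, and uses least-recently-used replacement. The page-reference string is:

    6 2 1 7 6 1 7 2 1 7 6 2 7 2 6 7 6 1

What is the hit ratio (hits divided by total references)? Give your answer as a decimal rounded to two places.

6 -> miss, frames [6]
2 -> miss, frames [6, 2]
1 -> miss, frames [6, 2, 1]
7 -> miss, evict 6, frames [2, 1, 7]
6 -> miss, evict 2, frames [1, 7, 6]
1 -> hit
7 -> hit
2 -> miss, evict 6, frames [1, 7, 2]
1 -> hit
7 -> hit
6 -> miss, evict 2, frames [1, 7, 6]
2 -> miss, evict 1, frames [7, 6, 2]
7 -> hit
2 -> hit
6 -> hit
7 -> hit
6 -> hit
1 -> miss, evict 2, frames [7, 6, 1]
Hits: 9 of 18 references → 9/18 = 0.5000.

0.50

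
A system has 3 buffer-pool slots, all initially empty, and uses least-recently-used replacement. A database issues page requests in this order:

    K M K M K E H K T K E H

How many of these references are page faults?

K -> miss, frames {K}
M -> miss, frames {K,M}
K -> hit
M -> hit
K -> hit
E -> miss, frames {M,K,E}
H -> miss, evict M, frames {K,E,H}
K -> hit
T -> miss, evict E, frames {H,K,T}
K -> hit
E -> miss, evict H, frames {T,K,E}
H -> miss, evict T, frames {K,E,H}
Page faults: 7.

7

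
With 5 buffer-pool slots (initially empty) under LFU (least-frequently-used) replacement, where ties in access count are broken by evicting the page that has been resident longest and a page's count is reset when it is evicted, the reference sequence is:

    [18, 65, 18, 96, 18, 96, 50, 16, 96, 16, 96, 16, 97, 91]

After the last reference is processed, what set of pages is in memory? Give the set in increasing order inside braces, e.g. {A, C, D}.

{16, 18, 91, 96, 97}

18 -> fault, frames [18]
65 -> fault, frames [18, 65]
18 -> hit
96 -> fault, frames [18, 65, 96]
18 -> hit
96 -> hit
50 -> fault, frames [18, 65, 96, 50]
16 -> fault, frames [18, 65, 96, 50, 16]
96 -> hit
16 -> hit
96 -> hit
16 -> hit
97 -> fault, evict 65, frames [18, 96, 50, 16, 97]
91 -> fault, evict 50, frames [18, 96, 16, 97, 91]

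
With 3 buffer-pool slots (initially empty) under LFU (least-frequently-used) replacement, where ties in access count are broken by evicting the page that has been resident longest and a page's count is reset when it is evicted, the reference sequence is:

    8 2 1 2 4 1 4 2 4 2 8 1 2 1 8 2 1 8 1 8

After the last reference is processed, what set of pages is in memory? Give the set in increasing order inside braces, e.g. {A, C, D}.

{2, 4, 8}

8 -> fault, frames [8]
2 -> fault, frames [8, 2]
1 -> fault, frames [8, 2, 1]
2 -> hit
4 -> fault, evict 8, frames [2, 1, 4]
1 -> hit
4 -> hit
2 -> hit
4 -> hit
2 -> hit
8 -> fault, evict 1, frames [2, 4, 8]
1 -> fault, evict 8, frames [2, 4, 1]
2 -> hit
1 -> hit
8 -> fault, evict 1, frames [2, 4, 8]
2 -> hit
1 -> fault, evict 8, frames [2, 4, 1]
8 -> fault, evict 1, frames [2, 4, 8]
1 -> fault, evict 8, frames [2, 4, 1]
8 -> fault, evict 1, frames [2, 4, 8]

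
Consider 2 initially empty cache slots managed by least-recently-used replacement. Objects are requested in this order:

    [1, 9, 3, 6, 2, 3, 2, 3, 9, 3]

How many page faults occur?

7

1: miss, frames [1]
9: miss, frames [1, 9]
3: miss, evict 1, frames [9, 3]
6: miss, evict 9, frames [3, 6]
2: miss, evict 3, frames [6, 2]
3: miss, evict 6, frames [2, 3]
2: hit
3: hit
9: miss, evict 2, frames [3, 9]
3: hit
Page faults: 7.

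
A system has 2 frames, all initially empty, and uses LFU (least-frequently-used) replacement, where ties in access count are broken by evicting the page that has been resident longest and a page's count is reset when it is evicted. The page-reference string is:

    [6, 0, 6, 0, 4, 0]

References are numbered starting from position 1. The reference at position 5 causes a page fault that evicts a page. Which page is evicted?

6

pos 1: 6 → miss, frames {6}
pos 2: 0 → miss, frames {6,0}
pos 3: 6 → hit
pos 4: 0 → hit
pos 5: 4 → miss, evict 6, frames {0,4}
At position 5, page 6 is evicted.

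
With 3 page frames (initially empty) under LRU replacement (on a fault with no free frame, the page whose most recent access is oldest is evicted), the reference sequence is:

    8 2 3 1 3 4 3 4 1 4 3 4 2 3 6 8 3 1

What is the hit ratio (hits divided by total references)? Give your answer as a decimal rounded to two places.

0.50

8: fault, frames (8)
2: fault, frames (8 2)
3: fault, frames (8 2 3)
1: fault, evict 8, frames (2 3 1)
3: hit
4: fault, evict 2, frames (1 3 4)
3: hit
4: hit
1: hit
4: hit
3: hit
4: hit
2: fault, evict 1, frames (3 4 2)
3: hit
6: fault, evict 4, frames (2 3 6)
8: fault, evict 2, frames (3 6 8)
3: hit
1: fault, evict 6, frames (8 3 1)
Hits: 9 of 18 references → 9/18 = 0.5000.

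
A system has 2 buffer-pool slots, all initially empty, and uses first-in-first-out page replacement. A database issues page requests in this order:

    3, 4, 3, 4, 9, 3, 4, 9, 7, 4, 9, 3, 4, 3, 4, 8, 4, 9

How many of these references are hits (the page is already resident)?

3 → miss, frames {3}
4 → miss, frames {3,4}
3 → hit
4 → hit
9 → miss, evict 3, frames {4,9}
3 → miss, evict 4, frames {9,3}
4 → miss, evict 9, frames {3,4}
9 → miss, evict 3, frames {4,9}
7 → miss, evict 4, frames {9,7}
4 → miss, evict 9, frames {7,4}
9 → miss, evict 7, frames {4,9}
3 → miss, evict 4, frames {9,3}
4 → miss, evict 9, frames {3,4}
3 → hit
4 → hit
8 → miss, evict 3, frames {4,8}
4 → hit
9 → miss, evict 4, frames {8,9}
Hits: 5.

5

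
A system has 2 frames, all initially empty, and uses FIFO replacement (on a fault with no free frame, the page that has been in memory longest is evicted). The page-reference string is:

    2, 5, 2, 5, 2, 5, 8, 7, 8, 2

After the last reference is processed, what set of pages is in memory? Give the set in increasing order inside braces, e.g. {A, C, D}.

{2, 7}

2 → fault, frames (2)
5 → fault, frames (2 5)
2 → hit
5 → hit
2 → hit
5 → hit
8 → fault, evict 2, frames (5 8)
7 → fault, evict 5, frames (8 7)
8 → hit
2 → fault, evict 8, frames (7 2)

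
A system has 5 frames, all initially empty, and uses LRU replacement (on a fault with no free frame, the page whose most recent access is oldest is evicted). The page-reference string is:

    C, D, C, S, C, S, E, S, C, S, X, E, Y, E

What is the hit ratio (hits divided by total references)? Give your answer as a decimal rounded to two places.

C -> fault, frames (C)
D -> fault, frames (C D)
C -> hit
S -> fault, frames (D C S)
C -> hit
S -> hit
E -> fault, frames (D C S E)
S -> hit
C -> hit
S -> hit
X -> fault, frames (D E C S X)
E -> hit
Y -> fault, evict D, frames (C S X E Y)
E -> hit
Hits: 8 of 14 references → 8/14 = 0.5714.

0.57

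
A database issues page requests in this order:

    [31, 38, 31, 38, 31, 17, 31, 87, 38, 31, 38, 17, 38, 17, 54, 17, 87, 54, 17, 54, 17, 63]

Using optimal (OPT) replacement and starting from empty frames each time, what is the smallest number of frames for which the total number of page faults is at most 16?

f=1: 22 faults
f=2: 10 faults
f=3: 7 faults
f=4: 6 faults
f=5: 6 faults
f=6: 6 faults
Smallest f with faults ≤ 16 is 2.

2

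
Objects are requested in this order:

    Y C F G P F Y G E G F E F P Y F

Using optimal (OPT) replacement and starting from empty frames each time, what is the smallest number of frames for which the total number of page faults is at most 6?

f=1: 16 faults
f=2: 11 faults
f=3: 9 faults
f=4: 7 faults
f=5: 6 faults
f=6: 6 faults
Smallest f with faults ≤ 6 is 5.

5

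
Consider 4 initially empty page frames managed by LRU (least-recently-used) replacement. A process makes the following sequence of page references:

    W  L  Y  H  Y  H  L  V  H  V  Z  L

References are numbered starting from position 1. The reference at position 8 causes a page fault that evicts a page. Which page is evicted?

W

pos 1: W: fault, frames (W)
pos 2: L: fault, frames (W L)
pos 3: Y: fault, frames (W L Y)
pos 4: H: fault, frames (W L Y H)
pos 5: Y: hit
pos 6: H: hit
pos 7: L: hit
pos 8: V: fault, evict W, frames (Y H L V)
At position 8, page W is evicted.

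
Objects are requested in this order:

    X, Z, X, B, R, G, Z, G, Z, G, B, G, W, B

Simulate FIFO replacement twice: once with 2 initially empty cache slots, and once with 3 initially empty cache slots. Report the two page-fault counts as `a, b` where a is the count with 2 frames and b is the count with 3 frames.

10, 8

2 frames: F F . F F F F . . . F F F F → 10 faults.
3 frames: F F . F F F F . . . F . F . → 8 faults.
8 < 10: adding a frame reduced faults, as is typical.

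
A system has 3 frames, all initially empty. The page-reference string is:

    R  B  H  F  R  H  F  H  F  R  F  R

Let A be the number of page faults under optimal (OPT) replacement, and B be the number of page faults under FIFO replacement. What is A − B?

-1

Under OPT: F F F F . . . . . . . . → 4 faults.
Under FIFO: F F F F F . . . . . . . → 5 faults.
A − B = 4 − 5 = -1.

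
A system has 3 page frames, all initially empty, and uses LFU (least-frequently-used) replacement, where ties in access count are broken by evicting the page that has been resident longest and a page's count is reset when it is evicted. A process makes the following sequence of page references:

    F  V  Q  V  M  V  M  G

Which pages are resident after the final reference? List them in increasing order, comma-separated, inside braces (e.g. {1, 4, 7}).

F: fault, frames [F]
V: fault, frames [F, V]
Q: fault, frames [F, V, Q]
V: hit
M: fault, evict F, frames [V, Q, M]
V: hit
M: hit
G: fault, evict Q, frames [V, M, G]

{G, M, V}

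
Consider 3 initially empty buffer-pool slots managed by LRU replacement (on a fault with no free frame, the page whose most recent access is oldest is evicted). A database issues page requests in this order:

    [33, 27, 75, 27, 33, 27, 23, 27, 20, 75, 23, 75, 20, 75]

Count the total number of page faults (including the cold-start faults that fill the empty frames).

33: fault, frames [33]
27: fault, frames [33, 27]
75: fault, frames [33, 27, 75]
27: hit
33: hit
27: hit
23: fault, evict 75, frames [33, 27, 23]
27: hit
20: fault, evict 33, frames [23, 27, 20]
75: fault, evict 23, frames [27, 20, 75]
23: fault, evict 27, frames [20, 75, 23]
75: hit
20: hit
75: hit
Page faults: 7.

7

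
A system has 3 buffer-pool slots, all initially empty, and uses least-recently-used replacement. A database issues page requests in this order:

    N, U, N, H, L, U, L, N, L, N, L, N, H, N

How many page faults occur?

7

N: miss, frames {N}
U: miss, frames {N,U}
N: hit
H: miss, frames {U,N,H}
L: miss, evict U, frames {N,H,L}
U: miss, evict N, frames {H,L,U}
L: hit
N: miss, evict H, frames {U,L,N}
L: hit
N: hit
L: hit
N: hit
H: miss, evict U, frames {L,N,H}
N: hit
Page faults: 7.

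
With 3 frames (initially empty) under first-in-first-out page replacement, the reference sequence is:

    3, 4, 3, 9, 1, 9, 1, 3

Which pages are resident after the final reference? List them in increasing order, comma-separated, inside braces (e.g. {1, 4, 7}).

3 -> fault, frames {3}
4 -> fault, frames {3,4}
3 -> hit
9 -> fault, frames {3,4,9}
1 -> fault, evict 3, frames {4,9,1}
9 -> hit
1 -> hit
3 -> fault, evict 4, frames {9,1,3}

{1, 3, 9}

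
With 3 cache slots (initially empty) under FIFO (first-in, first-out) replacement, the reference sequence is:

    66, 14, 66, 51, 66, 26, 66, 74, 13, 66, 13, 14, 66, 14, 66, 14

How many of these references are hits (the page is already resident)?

66 → miss, frames (66)
14 → miss, frames (66 14)
66 → hit
51 → miss, frames (66 14 51)
66 → hit
26 → miss, evict 66, frames (14 51 26)
66 → miss, evict 14, frames (51 26 66)
74 → miss, evict 51, frames (26 66 74)
13 → miss, evict 26, frames (66 74 13)
66 → hit
13 → hit
14 → miss, evict 66, frames (74 13 14)
66 → miss, evict 74, frames (13 14 66)
14 → hit
66 → hit
14 → hit
Hits: 7.

7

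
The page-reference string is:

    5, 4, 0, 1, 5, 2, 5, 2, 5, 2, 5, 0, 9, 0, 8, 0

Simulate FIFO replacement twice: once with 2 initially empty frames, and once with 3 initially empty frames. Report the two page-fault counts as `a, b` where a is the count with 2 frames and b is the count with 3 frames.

10, 9

2 frames: F F F F F F . . . . . F F . F F → 10 faults.
3 frames: F F F F F F . . . . . F F . F . → 9 faults.
9 < 10: adding a frame reduced faults, as is typical.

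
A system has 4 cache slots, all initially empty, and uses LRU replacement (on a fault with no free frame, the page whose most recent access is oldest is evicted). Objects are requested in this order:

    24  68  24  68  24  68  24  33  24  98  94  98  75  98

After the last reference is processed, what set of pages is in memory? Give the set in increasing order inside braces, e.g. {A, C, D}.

{24, 75, 94, 98}

24: fault, frames {24}
68: fault, frames {24,68}
24: hit
68: hit
24: hit
68: hit
24: hit
33: fault, frames {68,24,33}
24: hit
98: fault, frames {68,33,24,98}
94: fault, evict 68, frames {33,24,98,94}
98: hit
75: fault, evict 33, frames {24,94,98,75}
98: hit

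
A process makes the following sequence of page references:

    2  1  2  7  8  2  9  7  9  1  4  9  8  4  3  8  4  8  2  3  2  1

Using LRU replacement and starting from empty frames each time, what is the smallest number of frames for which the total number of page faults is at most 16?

3

f=1: 22 faults
f=2: 18 faults
f=3: 13 faults
f=4: 11 faults
f=5: 10 faults
f=6: 8 faults
f=7: 7 faults
Smallest f with faults ≤ 16 is 3.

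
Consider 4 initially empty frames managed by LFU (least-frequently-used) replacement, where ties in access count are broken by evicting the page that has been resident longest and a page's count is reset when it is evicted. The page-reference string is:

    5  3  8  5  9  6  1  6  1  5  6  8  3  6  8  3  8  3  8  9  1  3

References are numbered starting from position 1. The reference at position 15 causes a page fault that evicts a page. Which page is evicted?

3

pos 1: 5 -> miss, frames [5]
pos 2: 3 -> miss, frames [5, 3]
pos 3: 8 -> miss, frames [5, 3, 8]
pos 4: 5 -> hit
pos 5: 9 -> miss, frames [5, 3, 8, 9]
pos 6: 6 -> miss, evict 3, frames [5, 8, 9, 6]
pos 7: 1 -> miss, evict 8, frames [5, 9, 6, 1]
pos 8: 6 -> hit
pos 9: 1 -> hit
pos 10: 5 -> hit
pos 11: 6 -> hit
pos 12: 8 -> miss, evict 9, frames [5, 6, 1, 8]
pos 13: 3 -> miss, evict 8, frames [5, 6, 1, 3]
pos 14: 6 -> hit
pos 15: 8 -> miss, evict 3, frames [5, 6, 1, 8]
At position 15, page 3 is evicted.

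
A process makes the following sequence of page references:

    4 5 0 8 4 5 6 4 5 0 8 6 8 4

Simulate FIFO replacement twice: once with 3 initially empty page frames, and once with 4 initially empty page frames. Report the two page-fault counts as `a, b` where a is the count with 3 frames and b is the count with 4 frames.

3 frames: F F F F F F F . . F F . . F → 10 faults.
4 frames: F F F F . . F F F F F F . F → 11 faults.
11 > 10: adding a frame increased faults — Belady's anomaly.

10, 11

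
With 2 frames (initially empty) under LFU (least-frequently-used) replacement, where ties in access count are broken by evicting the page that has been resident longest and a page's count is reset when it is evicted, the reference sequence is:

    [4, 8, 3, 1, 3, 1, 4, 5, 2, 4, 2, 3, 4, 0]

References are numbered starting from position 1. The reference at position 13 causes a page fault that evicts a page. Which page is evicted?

3

pos 1: 4 → miss, frames [4]
pos 2: 8 → miss, frames [4, 8]
pos 3: 3 → miss, evict 4, frames [8, 3]
pos 4: 1 → miss, evict 8, frames [3, 1]
pos 5: 3 → hit
pos 6: 1 → hit
pos 7: 4 → miss, evict 3, frames [1, 4]
pos 8: 5 → miss, evict 4, frames [1, 5]
pos 9: 2 → miss, evict 5, frames [1, 2]
pos 10: 4 → miss, evict 2, frames [1, 4]
pos 11: 2 → miss, evict 4, frames [1, 2]
pos 12: 3 → miss, evict 2, frames [1, 3]
pos 13: 4 → miss, evict 3, frames [1, 4]
At position 13, page 3 is evicted.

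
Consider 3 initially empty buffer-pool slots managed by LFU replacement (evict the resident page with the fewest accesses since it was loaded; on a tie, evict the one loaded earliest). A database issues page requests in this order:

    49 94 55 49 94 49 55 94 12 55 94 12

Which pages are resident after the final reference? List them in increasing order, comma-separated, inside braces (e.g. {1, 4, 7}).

49 -> miss, frames (49)
94 -> miss, frames (49 94)
55 -> miss, frames (49 94 55)
49 -> hit
94 -> hit
49 -> hit
55 -> hit
94 -> hit
12 -> miss, evict 55, frames (49 94 12)
55 -> miss, evict 12, frames (49 94 55)
94 -> hit
12 -> miss, evict 55, frames (49 94 12)

{12, 49, 94}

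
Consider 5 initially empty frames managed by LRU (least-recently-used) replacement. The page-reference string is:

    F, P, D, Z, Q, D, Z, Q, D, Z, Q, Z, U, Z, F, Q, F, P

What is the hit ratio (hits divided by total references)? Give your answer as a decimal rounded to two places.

F: fault, frames [F]
P: fault, frames [F, P]
D: fault, frames [F, P, D]
Z: fault, frames [F, P, D, Z]
Q: fault, frames [F, P, D, Z, Q]
D: hit
Z: hit
Q: hit
D: hit
Z: hit
Q: hit
Z: hit
U: fault, evict F, frames [P, D, Q, Z, U]
Z: hit
F: fault, evict P, frames [D, Q, U, Z, F]
Q: hit
F: hit
P: fault, evict D, frames [U, Z, Q, F, P]
Hits: 10 of 18 references → 10/18 = 0.5556.

0.56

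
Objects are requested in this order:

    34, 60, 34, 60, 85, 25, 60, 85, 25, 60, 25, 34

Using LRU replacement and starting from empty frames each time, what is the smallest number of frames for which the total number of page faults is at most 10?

f=1: 12 faults
f=2: 9 faults
f=3: 5 faults
f=4: 4 faults
Smallest f with faults ≤ 10 is 2.

2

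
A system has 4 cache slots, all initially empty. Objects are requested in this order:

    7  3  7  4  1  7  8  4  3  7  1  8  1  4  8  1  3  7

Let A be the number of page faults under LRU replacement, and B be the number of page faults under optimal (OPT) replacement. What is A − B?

4

Under LRU: F F . F F . F . F . F F . F . . F F → 11 faults.
Under OPT: F F . F F . F . . . F . . . . . . F → 7 faults.
A − B = 11 − 7 = 4.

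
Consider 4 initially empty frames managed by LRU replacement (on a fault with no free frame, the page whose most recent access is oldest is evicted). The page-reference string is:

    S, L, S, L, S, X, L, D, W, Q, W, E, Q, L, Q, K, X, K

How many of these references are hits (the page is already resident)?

8

S -> miss, frames (S)
L -> miss, frames (S L)
S -> hit
L -> hit
S -> hit
X -> miss, frames (L S X)
L -> hit
D -> miss, frames (S X L D)
W -> miss, evict S, frames (X L D W)
Q -> miss, evict X, frames (L D W Q)
W -> hit
E -> miss, evict L, frames (D Q W E)
Q -> hit
L -> miss, evict D, frames (W E Q L)
Q -> hit
K -> miss, evict W, frames (E L Q K)
X -> miss, evict E, frames (L Q K X)
K -> hit
Hits: 8.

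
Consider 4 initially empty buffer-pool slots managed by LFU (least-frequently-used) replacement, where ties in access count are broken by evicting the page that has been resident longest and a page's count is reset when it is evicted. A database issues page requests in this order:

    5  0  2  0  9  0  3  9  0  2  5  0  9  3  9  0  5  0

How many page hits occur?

10

5 → fault, frames [5]
0 → fault, frames [5, 0]
2 → fault, frames [5, 0, 2]
0 → hit
9 → fault, frames [5, 0, 2, 9]
0 → hit
3 → fault, evict 5, frames [0, 2, 9, 3]
9 → hit
0 → hit
2 → hit
5 → fault, evict 3, frames [0, 2, 9, 5]
0 → hit
9 → hit
3 → fault, evict 5, frames [0, 2, 9, 3]
9 → hit
0 → hit
5 → fault, evict 3, frames [0, 2, 9, 5]
0 → hit
Hits: 10.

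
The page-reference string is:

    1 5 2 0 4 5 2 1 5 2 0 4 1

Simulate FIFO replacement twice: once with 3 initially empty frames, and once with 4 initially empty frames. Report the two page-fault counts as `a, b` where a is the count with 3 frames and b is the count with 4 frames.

10, 11

3 frames: F F F F F F F F . . F F . → 10 faults.
4 frames: F F F F F . . F F F F F F → 11 faults.
11 > 10: adding a frame increased faults — Belady's anomaly.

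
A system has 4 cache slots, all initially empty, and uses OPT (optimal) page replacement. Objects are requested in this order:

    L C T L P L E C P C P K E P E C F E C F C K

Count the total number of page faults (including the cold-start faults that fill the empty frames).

L → miss, frames (L)
C → miss, frames (L C)
T → miss, frames (L C T)
L → hit
P → miss, frames (L C T P)
L → hit
E → miss, evict T, frames (L C P E)
C → hit
P → hit
C → hit
P → hit
K → miss, evict L, frames (C P E K)
E → hit
P → hit
E → hit
C → hit
F → miss, evict P, frames (C E K F)
E → hit
C → hit
F → hit
C → hit
K → hit
Page faults: 7.

7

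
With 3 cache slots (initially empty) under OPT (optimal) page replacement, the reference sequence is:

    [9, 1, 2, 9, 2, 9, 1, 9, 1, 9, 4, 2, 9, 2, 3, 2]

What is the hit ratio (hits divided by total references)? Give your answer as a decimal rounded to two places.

0.69

9: fault, frames [9]
1: fault, frames [9, 1]
2: fault, frames [9, 1, 2]
9: hit
2: hit
9: hit
1: hit
9: hit
1: hit
9: hit
4: fault, evict 1, frames [9, 2, 4]
2: hit
9: hit
2: hit
3: fault, evict 4, frames [9, 2, 3]
2: hit
Hits: 11 of 16 references → 11/16 = 0.6875.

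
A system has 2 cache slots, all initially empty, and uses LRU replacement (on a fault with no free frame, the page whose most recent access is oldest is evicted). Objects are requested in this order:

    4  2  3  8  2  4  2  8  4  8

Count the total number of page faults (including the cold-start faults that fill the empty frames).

8

4: miss, frames {4}
2: miss, frames {4,2}
3: miss, evict 4, frames {2,3}
8: miss, evict 2, frames {3,8}
2: miss, evict 3, frames {8,2}
4: miss, evict 8, frames {2,4}
2: hit
8: miss, evict 4, frames {2,8}
4: miss, evict 2, frames {8,4}
8: hit
Page faults: 8.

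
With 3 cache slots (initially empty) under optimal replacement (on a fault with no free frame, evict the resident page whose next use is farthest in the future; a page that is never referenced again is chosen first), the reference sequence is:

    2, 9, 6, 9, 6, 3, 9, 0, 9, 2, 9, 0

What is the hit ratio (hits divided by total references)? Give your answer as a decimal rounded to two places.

0.58

2: miss, frames (2)
9: miss, frames (2 9)
6: miss, frames (2 9 6)
9: hit
6: hit
3: miss, evict 6, frames (2 9 3)
9: hit
0: miss, evict 3, frames (2 9 0)
9: hit
2: hit
9: hit
0: hit
Hits: 7 of 12 references → 7/12 = 0.5833.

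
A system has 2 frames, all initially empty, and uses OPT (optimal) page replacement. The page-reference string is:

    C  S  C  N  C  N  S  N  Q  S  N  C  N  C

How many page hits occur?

C: miss, frames (C)
S: miss, frames (C S)
C: hit
N: miss, evict S, frames (C N)
C: hit
N: hit
S: miss, evict C, frames (N S)
N: hit
Q: miss, evict N, frames (S Q)
S: hit
N: miss, evict Q, frames (S N)
C: miss, evict S, frames (N C)
N: hit
C: hit
Hits: 7.

7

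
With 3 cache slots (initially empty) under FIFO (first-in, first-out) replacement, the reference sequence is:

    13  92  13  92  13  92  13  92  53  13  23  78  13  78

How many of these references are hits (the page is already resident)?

8

13 -> fault, frames [13]
92 -> fault, frames [13, 92]
13 -> hit
92 -> hit
13 -> hit
92 -> hit
13 -> hit
92 -> hit
53 -> fault, frames [13, 92, 53]
13 -> hit
23 -> fault, evict 13, frames [92, 53, 23]
78 -> fault, evict 92, frames [53, 23, 78]
13 -> fault, evict 53, frames [23, 78, 13]
78 -> hit
Hits: 8.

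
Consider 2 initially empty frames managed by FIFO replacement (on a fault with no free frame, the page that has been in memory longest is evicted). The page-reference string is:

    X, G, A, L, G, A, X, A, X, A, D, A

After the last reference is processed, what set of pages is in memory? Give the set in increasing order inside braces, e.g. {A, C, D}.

{A, D}

X -> fault, frames {X}
G -> fault, frames {X,G}
A -> fault, evict X, frames {G,A}
L -> fault, evict G, frames {A,L}
G -> fault, evict A, frames {L,G}
A -> fault, evict L, frames {G,A}
X -> fault, evict G, frames {A,X}
A -> hit
X -> hit
A -> hit
D -> fault, evict A, frames {X,D}
A -> fault, evict X, frames {D,A}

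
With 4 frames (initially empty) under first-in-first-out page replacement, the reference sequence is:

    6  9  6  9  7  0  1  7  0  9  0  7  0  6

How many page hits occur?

8

6 -> fault, frames {6}
9 -> fault, frames {6,9}
6 -> hit
9 -> hit
7 -> fault, frames {6,9,7}
0 -> fault, frames {6,9,7,0}
1 -> fault, evict 6, frames {9,7,0,1}
7 -> hit
0 -> hit
9 -> hit
0 -> hit
7 -> hit
0 -> hit
6 -> fault, evict 9, frames {7,0,1,6}
Hits: 8.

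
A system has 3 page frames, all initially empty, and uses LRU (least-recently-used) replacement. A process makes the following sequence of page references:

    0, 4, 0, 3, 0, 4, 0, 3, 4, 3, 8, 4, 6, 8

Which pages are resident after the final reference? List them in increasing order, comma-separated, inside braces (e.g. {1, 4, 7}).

0: fault, frames [0]
4: fault, frames [0, 4]
0: hit
3: fault, frames [4, 0, 3]
0: hit
4: hit
0: hit
3: hit
4: hit
3: hit
8: fault, evict 0, frames [4, 3, 8]
4: hit
6: fault, evict 3, frames [8, 4, 6]
8: hit

{4, 6, 8}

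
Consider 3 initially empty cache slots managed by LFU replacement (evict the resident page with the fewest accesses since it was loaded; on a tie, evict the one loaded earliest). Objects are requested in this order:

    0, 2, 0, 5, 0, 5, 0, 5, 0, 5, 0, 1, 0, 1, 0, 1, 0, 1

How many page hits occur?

14

0: fault, frames [0]
2: fault, frames [0, 2]
0: hit
5: fault, frames [0, 2, 5]
0: hit
5: hit
0: hit
5: hit
0: hit
5: hit
0: hit
1: fault, evict 2, frames [0, 5, 1]
0: hit
1: hit
0: hit
1: hit
0: hit
1: hit
Hits: 14.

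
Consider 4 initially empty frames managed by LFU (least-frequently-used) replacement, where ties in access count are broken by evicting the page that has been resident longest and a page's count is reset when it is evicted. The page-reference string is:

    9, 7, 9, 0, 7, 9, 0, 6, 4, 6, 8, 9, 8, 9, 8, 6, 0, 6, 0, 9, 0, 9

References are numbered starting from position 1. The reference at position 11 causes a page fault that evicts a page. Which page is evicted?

6

pos 1: 9 → miss, frames {9}
pos 2: 7 → miss, frames {9,7}
pos 3: 9 → hit
pos 4: 0 → miss, frames {9,7,0}
pos 5: 7 → hit
pos 6: 9 → hit
pos 7: 0 → hit
pos 8: 6 → miss, frames {9,7,0,6}
pos 9: 4 → miss, evict 6, frames {9,7,0,4}
pos 10: 6 → miss, evict 4, frames {9,7,0,6}
pos 11: 8 → miss, evict 6, frames {9,7,0,8}
At position 11, page 6 is evicted.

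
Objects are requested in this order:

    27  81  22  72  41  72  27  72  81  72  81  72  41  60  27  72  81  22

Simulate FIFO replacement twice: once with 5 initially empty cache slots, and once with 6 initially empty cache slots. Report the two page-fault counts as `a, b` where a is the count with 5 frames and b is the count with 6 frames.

9, 6

5 frames: F F F F F . . . . . . . . F F . F F → 9 faults.
6 frames: F F F F F . . . . . . . . F . . . . → 6 faults.
6 < 9: adding a frame reduced faults, as is typical.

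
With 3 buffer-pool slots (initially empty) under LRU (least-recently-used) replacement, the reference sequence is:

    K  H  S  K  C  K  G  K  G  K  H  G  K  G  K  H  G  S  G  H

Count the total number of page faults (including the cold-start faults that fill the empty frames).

7

K → miss, frames {K}
H → miss, frames {K,H}
S → miss, frames {K,H,S}
K → hit
C → miss, evict H, frames {S,K,C}
K → hit
G → miss, evict S, frames {C,K,G}
K → hit
G → hit
K → hit
H → miss, evict C, frames {G,K,H}
G → hit
K → hit
G → hit
K → hit
H → hit
G → hit
S → miss, evict K, frames {H,G,S}
G → hit
H → hit
Page faults: 7.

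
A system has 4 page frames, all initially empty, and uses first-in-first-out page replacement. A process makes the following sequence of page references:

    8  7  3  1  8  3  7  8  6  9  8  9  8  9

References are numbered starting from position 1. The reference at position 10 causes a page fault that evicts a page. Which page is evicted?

pos 1: 8 → miss, frames {8}
pos 2: 7 → miss, frames {8,7}
pos 3: 3 → miss, frames {8,7,3}
pos 4: 1 → miss, frames {8,7,3,1}
pos 5: 8 → hit
pos 6: 3 → hit
pos 7: 7 → hit
pos 8: 8 → hit
pos 9: 6 → miss, evict 8, frames {7,3,1,6}
pos 10: 9 → miss, evict 7, frames {3,1,6,9}
At position 10, page 7 is evicted.

7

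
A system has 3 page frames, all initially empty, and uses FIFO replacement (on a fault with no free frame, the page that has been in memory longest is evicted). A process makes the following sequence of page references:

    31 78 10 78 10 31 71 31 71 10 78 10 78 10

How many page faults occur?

7

31 → fault, frames [31]
78 → fault, frames [31, 78]
10 → fault, frames [31, 78, 10]
78 → hit
10 → hit
31 → hit
71 → fault, evict 31, frames [78, 10, 71]
31 → fault, evict 78, frames [10, 71, 31]
71 → hit
10 → hit
78 → fault, evict 10, frames [71, 31, 78]
10 → fault, evict 71, frames [31, 78, 10]
78 → hit
10 → hit
Page faults: 7.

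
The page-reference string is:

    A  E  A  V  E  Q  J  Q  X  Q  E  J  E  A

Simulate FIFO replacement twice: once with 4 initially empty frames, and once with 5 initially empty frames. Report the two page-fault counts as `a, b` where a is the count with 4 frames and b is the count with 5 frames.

4 frames: F F . F . F F . F . F . . F → 8 faults.
5 frames: F F . F . F F . F . . . . F → 7 faults.
7 < 8: adding a frame reduced faults, as is typical.

8, 7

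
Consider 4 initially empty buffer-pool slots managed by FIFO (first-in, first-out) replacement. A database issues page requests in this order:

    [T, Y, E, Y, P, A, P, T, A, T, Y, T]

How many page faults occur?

7

T: fault, frames {T}
Y: fault, frames {T,Y}
E: fault, frames {T,Y,E}
Y: hit
P: fault, frames {T,Y,E,P}
A: fault, evict T, frames {Y,E,P,A}
P: hit
T: fault, evict Y, frames {E,P,A,T}
A: hit
T: hit
Y: fault, evict E, frames {P,A,T,Y}
T: hit
Page faults: 7.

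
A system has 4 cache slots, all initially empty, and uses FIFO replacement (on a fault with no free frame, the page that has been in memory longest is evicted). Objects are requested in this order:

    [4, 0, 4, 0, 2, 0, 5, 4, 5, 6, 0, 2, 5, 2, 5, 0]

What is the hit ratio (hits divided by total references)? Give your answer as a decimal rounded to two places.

4 → miss, frames [4]
0 → miss, frames [4, 0]
4 → hit
0 → hit
2 → miss, frames [4, 0, 2]
0 → hit
5 → miss, frames [4, 0, 2, 5]
4 → hit
5 → hit
6 → miss, evict 4, frames [0, 2, 5, 6]
0 → hit
2 → hit
5 → hit
2 → hit
5 → hit
0 → hit
Hits: 11 of 16 references → 11/16 = 0.6875.

0.69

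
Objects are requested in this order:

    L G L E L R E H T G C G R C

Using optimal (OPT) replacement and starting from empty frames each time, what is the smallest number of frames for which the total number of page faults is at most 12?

2

f=1: 14 faults
f=2: 9 faults
f=3: 7 faults
f=4: 7 faults
f=5: 7 faults
f=6: 7 faults
f=7: 7 faults
Smallest f with faults ≤ 12 is 2.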